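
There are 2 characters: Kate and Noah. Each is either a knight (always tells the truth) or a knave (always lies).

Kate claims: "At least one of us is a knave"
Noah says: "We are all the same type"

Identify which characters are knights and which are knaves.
Kate is a knight.
Noah is a knave.

Verification:
- Kate (knight) says "At least one of us is a knave" - this is TRUE because Noah is a knave.
- Noah (knave) says "We are all the same type" - this is FALSE (a lie) because Kate is a knight and Noah is a knave.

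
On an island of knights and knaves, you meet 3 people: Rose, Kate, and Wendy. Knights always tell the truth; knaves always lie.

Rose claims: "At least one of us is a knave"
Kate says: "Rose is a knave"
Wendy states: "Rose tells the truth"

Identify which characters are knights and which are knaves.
Rose is a knight.
Kate is a knave.
Wendy is a knight.

Verification:
- Rose (knight) says "At least one of us is a knave" - this is TRUE because Kate is a knave.
- Kate (knave) says "Rose is a knave" - this is FALSE (a lie) because Rose is a knight.
- Wendy (knight) says "Rose tells the truth" - this is TRUE because Rose is a knight.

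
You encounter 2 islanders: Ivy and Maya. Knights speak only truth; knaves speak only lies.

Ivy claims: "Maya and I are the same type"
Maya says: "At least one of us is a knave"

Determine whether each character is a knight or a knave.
Ivy is a knave.
Maya is a knight.

Verification:
- Ivy (knave) says "Maya and I are the same type" - this is FALSE (a lie) because Ivy is a knave and Maya is a knight.
- Maya (knight) says "At least one of us is a knave" - this is TRUE because Ivy is a knave.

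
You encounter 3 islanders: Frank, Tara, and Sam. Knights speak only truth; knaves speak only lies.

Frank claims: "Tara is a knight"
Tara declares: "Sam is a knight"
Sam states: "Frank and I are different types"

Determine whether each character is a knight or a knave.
Frank is a knave.
Tara is a knave.
Sam is a knave.

Verification:
- Frank (knave) says "Tara is a knight" - this is FALSE (a lie) because Tara is a knave.
- Tara (knave) says "Sam is a knight" - this is FALSE (a lie) because Sam is a knave.
- Sam (knave) says "Frank and I are different types" - this is FALSE (a lie) because Sam is a knave and Frank is a knave.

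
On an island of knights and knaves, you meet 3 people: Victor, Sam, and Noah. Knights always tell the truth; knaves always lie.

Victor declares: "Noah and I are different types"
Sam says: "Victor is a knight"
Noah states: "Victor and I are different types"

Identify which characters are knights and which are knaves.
Victor is a knave.
Sam is a knave.
Noah is a knave.

Verification:
- Victor (knave) says "Noah and I are different types" - this is FALSE (a lie) because Victor is a knave and Noah is a knave.
- Sam (knave) says "Victor is a knight" - this is FALSE (a lie) because Victor is a knave.
- Noah (knave) says "Victor and I are different types" - this is FALSE (a lie) because Noah is a knave and Victor is a knave.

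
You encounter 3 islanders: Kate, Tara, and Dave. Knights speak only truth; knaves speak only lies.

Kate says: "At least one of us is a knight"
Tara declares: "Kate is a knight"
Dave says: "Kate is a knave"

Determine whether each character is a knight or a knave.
Kate is a knight.
Tara is a knight.
Dave is a knave.

Verification:
- Kate (knight) says "At least one of us is a knight" - this is TRUE because Kate and Tara are knights.
- Tara (knight) says "Kate is a knight" - this is TRUE because Kate is a knight.
- Dave (knave) says "Kate is a knave" - this is FALSE (a lie) because Kate is a knight.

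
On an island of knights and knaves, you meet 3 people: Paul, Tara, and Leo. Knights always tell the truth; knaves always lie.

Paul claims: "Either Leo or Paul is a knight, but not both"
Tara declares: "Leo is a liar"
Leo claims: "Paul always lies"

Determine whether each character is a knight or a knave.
Paul is a knight.
Tara is a knight.
Leo is a knave.

Verification:
- Paul (knight) says "Either Leo or Paul is a knight, but not both" - this is TRUE because Leo is a knave and Paul is a knight.
- Tara (knight) says "Leo is a liar" - this is TRUE because Leo is a knave.
- Leo (knave) says "Paul always lies" - this is FALSE (a lie) because Paul is a knight.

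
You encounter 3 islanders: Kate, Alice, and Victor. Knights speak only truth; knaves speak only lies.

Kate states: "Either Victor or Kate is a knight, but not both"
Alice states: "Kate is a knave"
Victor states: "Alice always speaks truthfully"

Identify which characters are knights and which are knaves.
Kate is a knight.
Alice is a knave.
Victor is a knave.

Verification:
- Kate (knight) says "Either Victor or Kate is a knight, but not both" - this is TRUE because Victor is a knave and Kate is a knight.
- Alice (knave) says "Kate is a knave" - this is FALSE (a lie) because Kate is a knight.
- Victor (knave) says "Alice always speaks truthfully" - this is FALSE (a lie) because Alice is a knave.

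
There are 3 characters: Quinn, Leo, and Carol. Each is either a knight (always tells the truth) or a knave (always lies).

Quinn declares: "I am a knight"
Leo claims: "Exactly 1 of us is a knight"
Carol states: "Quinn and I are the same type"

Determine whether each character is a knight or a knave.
Quinn is a knight.
Leo is a knave.
Carol is a knight.

Verification:
- Quinn (knight) says "I am a knight" - this is TRUE because Quinn is a knight.
- Leo (knave) says "Exactly 1 of us is a knight" - this is FALSE (a lie) because there are 2 knights.
- Carol (knight) says "Quinn and I are the same type" - this is TRUE because Carol is a knight and Quinn is a knight.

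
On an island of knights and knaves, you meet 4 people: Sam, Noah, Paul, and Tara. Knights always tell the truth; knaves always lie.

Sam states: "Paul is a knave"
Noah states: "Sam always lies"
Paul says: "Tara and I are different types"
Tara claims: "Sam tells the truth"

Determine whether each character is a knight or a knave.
Sam is a knave.
Noah is a knight.
Paul is a knight.
Tara is a knave.

Verification:
- Sam (knave) says "Paul is a knave" - this is FALSE (a lie) because Paul is a knight.
- Noah (knight) says "Sam always lies" - this is TRUE because Sam is a knave.
- Paul (knight) says "Tara and I are different types" - this is TRUE because Paul is a knight and Tara is a knave.
- Tara (knave) says "Sam tells the truth" - this is FALSE (a lie) because Sam is a knave.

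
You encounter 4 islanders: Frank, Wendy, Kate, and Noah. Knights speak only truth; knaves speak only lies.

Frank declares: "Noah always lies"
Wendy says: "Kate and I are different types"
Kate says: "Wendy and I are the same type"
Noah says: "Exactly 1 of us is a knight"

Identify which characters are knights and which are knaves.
Frank is a knight.
Wendy is a knight.
Kate is a knave.
Noah is a knave.

Verification:
- Frank (knight) says "Noah always lies" - this is TRUE because Noah is a knave.
- Wendy (knight) says "Kate and I are different types" - this is TRUE because Wendy is a knight and Kate is a knave.
- Kate (knave) says "Wendy and I are the same type" - this is FALSE (a lie) because Kate is a knave and Wendy is a knight.
- Noah (knave) says "Exactly 1 of us is a knight" - this is FALSE (a lie) because there are 2 knights.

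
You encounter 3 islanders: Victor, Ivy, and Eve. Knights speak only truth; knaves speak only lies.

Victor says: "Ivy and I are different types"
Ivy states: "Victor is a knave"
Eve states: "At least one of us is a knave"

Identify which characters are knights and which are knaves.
Victor is a knight.
Ivy is a knave.
Eve is a knight.

Verification:
- Victor (knight) says "Ivy and I are different types" - this is TRUE because Victor is a knight and Ivy is a knave.
- Ivy (knave) says "Victor is a knave" - this is FALSE (a lie) because Victor is a knight.
- Eve (knight) says "At least one of us is a knave" - this is TRUE because Ivy is a knave.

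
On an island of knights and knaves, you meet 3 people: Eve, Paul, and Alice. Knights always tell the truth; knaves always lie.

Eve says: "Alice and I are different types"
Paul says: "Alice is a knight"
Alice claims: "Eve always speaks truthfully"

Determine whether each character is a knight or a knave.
Eve is a knave.
Paul is a knave.
Alice is a knave.

Verification:
- Eve (knave) says "Alice and I are different types" - this is FALSE (a lie) because Eve is a knave and Alice is a knave.
- Paul (knave) says "Alice is a knight" - this is FALSE (a lie) because Alice is a knave.
- Alice (knave) says "Eve always speaks truthfully" - this is FALSE (a lie) because Eve is a knave.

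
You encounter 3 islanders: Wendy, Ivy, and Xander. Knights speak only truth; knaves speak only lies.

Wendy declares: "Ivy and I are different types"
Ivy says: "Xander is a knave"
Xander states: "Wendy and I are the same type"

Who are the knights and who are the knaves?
Wendy is a knight.
Ivy is a knave.
Xander is a knight.

Verification:
- Wendy (knight) says "Ivy and I are different types" - this is TRUE because Wendy is a knight and Ivy is a knave.
- Ivy (knave) says "Xander is a knave" - this is FALSE (a lie) because Xander is a knight.
- Xander (knight) says "Wendy and I are the same type" - this is TRUE because Xander is a knight and Wendy is a knight.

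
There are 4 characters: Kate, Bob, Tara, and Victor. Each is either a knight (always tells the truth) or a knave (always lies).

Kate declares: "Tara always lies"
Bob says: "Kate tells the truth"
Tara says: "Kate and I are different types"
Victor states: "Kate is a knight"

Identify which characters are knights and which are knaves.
Kate is a knave.
Bob is a knave.
Tara is a knight.
Victor is a knave.

Verification:
- Kate (knave) says "Tara always lies" - this is FALSE (a lie) because Tara is a knight.
- Bob (knave) says "Kate tells the truth" - this is FALSE (a lie) because Kate is a knave.
- Tara (knight) says "Kate and I are different types" - this is TRUE because Tara is a knight and Kate is a knave.
- Victor (knave) says "Kate is a knight" - this is FALSE (a lie) because Kate is a knave.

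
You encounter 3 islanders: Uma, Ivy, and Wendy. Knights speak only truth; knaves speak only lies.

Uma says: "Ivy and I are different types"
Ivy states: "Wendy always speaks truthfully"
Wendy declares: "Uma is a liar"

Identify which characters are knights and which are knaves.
Uma is a knight.
Ivy is a knave.
Wendy is a knave.

Verification:
- Uma (knight) says "Ivy and I are different types" - this is TRUE because Uma is a knight and Ivy is a knave.
- Ivy (knave) says "Wendy always speaks truthfully" - this is FALSE (a lie) because Wendy is a knave.
- Wendy (knave) says "Uma is a liar" - this is FALSE (a lie) because Uma is a knight.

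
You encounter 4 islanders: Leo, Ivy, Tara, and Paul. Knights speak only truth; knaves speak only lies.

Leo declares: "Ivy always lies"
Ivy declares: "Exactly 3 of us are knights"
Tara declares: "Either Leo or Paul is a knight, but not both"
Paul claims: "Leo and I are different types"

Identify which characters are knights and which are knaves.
Leo is a knave.
Ivy is a knight.
Tara is a knight.
Paul is a knight.

Verification:
- Leo (knave) says "Ivy always lies" - this is FALSE (a lie) because Ivy is a knight.
- Ivy (knight) says "Exactly 3 of us are knights" - this is TRUE because there are 3 knights.
- Tara (knight) says "Either Leo or Paul is a knight, but not both" - this is TRUE because Leo is a knave and Paul is a knight.
- Paul (knight) says "Leo and I are different types" - this is TRUE because Paul is a knight and Leo is a knave.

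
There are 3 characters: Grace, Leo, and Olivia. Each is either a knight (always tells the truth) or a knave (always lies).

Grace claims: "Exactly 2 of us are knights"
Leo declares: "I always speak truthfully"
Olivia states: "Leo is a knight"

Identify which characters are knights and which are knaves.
Grace is a knave.
Leo is a knave.
Olivia is a knave.

Verification:
- Grace (knave) says "Exactly 2 of us are knights" - this is FALSE (a lie) because there are 0 knights.
- Leo (knave) says "I always speak truthfully" - this is FALSE (a lie) because Leo is a knave.
- Olivia (knave) says "Leo is a knight" - this is FALSE (a lie) because Leo is a knave.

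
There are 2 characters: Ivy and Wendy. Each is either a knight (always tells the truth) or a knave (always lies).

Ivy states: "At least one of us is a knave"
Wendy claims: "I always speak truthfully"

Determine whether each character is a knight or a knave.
Ivy is a knight.
Wendy is a knave.

Verification:
- Ivy (knight) says "At least one of us is a knave" - this is TRUE because Wendy is a knave.
- Wendy (knave) says "I always speak truthfully" - this is FALSE (a lie) because Wendy is a knave.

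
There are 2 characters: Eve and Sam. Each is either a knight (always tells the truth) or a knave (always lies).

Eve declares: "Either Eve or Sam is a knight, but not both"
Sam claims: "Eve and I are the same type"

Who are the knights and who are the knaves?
Eve is a knight.
Sam is a knave.

Verification:
- Eve (knight) says "Either Eve or Sam is a knight, but not both" - this is TRUE because Eve is a knight and Sam is a knave.
- Sam (knave) says "Eve and I are the same type" - this is FALSE (a lie) because Sam is a knave and Eve is a knight.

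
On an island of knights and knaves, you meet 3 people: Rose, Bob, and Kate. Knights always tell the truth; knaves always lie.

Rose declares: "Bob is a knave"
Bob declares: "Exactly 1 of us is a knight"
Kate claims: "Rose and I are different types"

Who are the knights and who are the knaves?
Rose is a knave.
Bob is a knight.
Kate is a knave.

Verification:
- Rose (knave) says "Bob is a knave" - this is FALSE (a lie) because Bob is a knight.
- Bob (knight) says "Exactly 1 of us is a knight" - this is TRUE because there are 1 knights.
- Kate (knave) says "Rose and I are different types" - this is FALSE (a lie) because Kate is a knave and Rose is a knave.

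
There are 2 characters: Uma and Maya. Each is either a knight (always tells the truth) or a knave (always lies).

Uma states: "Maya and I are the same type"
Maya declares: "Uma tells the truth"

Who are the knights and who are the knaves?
Uma is a knight.
Maya is a knight.

Verification:
- Uma (knight) says "Maya and I are the same type" - this is TRUE because Uma is a knight and Maya is a knight.
- Maya (knight) says "Uma tells the truth" - this is TRUE because Uma is a knight.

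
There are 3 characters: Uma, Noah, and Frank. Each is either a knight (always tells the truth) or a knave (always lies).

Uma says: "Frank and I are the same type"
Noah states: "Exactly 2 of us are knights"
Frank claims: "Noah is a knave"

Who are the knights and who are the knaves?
Uma is a knave.
Noah is a knave.
Frank is a knight.

Verification:
- Uma (knave) says "Frank and I are the same type" - this is FALSE (a lie) because Uma is a knave and Frank is a knight.
- Noah (knave) says "Exactly 2 of us are knights" - this is FALSE (a lie) because there are 1 knights.
- Frank (knight) says "Noah is a knave" - this is TRUE because Noah is a knave.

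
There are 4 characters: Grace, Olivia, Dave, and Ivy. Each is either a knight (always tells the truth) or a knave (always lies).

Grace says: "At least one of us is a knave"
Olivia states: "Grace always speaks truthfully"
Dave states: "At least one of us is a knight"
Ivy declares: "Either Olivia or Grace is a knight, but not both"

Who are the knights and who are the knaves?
Grace is a knight.
Olivia is a knight.
Dave is a knight.
Ivy is a knave.

Verification:
- Grace (knight) says "At least one of us is a knave" - this is TRUE because Ivy is a knave.
- Olivia (knight) says "Grace always speaks truthfully" - this is TRUE because Grace is a knight.
- Dave (knight) says "At least one of us is a knight" - this is TRUE because Grace, Olivia, and Dave are knights.
- Ivy (knave) says "Either Olivia or Grace is a knight, but not both" - this is FALSE (a lie) because Olivia is a knight and Grace is a knight.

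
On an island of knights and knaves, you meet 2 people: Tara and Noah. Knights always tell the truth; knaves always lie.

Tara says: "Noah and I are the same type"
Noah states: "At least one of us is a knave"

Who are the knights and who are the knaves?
Tara is a knave.
Noah is a knight.

Verification:
- Tara (knave) says "Noah and I are the same type" - this is FALSE (a lie) because Tara is a knave and Noah is a knight.
- Noah (knight) says "At least one of us is a knave" - this is TRUE because Tara is a knave.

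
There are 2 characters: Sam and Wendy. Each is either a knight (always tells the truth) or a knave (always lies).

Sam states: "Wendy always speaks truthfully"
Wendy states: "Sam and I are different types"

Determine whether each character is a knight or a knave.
Sam is a knave.
Wendy is a knave.

Verification:
- Sam (knave) says "Wendy always speaks truthfully" - this is FALSE (a lie) because Wendy is a knave.
- Wendy (knave) says "Sam and I are different types" - this is FALSE (a lie) because Wendy is a knave and Sam is a knave.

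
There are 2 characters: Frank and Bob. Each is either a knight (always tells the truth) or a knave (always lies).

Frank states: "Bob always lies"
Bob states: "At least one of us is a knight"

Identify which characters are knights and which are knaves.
Frank is a knave.
Bob is a knight.

Verification:
- Frank (knave) says "Bob always lies" - this is FALSE (a lie) because Bob is a knight.
- Bob (knight) says "At least one of us is a knight" - this is TRUE because Bob is a knight.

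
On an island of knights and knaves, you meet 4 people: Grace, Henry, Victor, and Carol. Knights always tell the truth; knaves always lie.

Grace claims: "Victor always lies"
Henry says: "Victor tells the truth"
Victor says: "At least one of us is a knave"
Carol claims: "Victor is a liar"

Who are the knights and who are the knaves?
Grace is a knave.
Henry is a knight.
Victor is a knight.
Carol is a knave.

Verification:
- Grace (knave) says "Victor always lies" - this is FALSE (a lie) because Victor is a knight.
- Henry (knight) says "Victor tells the truth" - this is TRUE because Victor is a knight.
- Victor (knight) says "At least one of us is a knave" - this is TRUE because Grace and Carol are knaves.
- Carol (knave) says "Victor is a liar" - this is FALSE (a lie) because Victor is a knight.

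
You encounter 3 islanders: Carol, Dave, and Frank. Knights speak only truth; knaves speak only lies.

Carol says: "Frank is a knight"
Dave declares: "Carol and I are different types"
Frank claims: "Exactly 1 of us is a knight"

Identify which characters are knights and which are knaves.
Carol is a knave.
Dave is a knave.
Frank is a knave.

Verification:
- Carol (knave) says "Frank is a knight" - this is FALSE (a lie) because Frank is a knave.
- Dave (knave) says "Carol and I are different types" - this is FALSE (a lie) because Dave is a knave and Carol is a knave.
- Frank (knave) says "Exactly 1 of us is a knight" - this is FALSE (a lie) because there are 0 knights.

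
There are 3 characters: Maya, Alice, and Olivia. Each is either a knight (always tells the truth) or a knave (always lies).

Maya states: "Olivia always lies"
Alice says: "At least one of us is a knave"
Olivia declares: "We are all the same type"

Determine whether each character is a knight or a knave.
Maya is a knight.
Alice is a knight.
Olivia is a knave.

Verification:
- Maya (knight) says "Olivia always lies" - this is TRUE because Olivia is a knave.
- Alice (knight) says "At least one of us is a knave" - this is TRUE because Olivia is a knave.
- Olivia (knave) says "We are all the same type" - this is FALSE (a lie) because Maya and Alice are knights and Olivia is a knave.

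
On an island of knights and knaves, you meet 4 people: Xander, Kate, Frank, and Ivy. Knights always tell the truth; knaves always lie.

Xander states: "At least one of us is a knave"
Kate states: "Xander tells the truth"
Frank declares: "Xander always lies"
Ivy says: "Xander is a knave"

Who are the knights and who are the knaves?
Xander is a knight.
Kate is a knight.
Frank is a knave.
Ivy is a knave.

Verification:
- Xander (knight) says "At least one of us is a knave" - this is TRUE because Frank and Ivy are knaves.
- Kate (knight) says "Xander tells the truth" - this is TRUE because Xander is a knight.
- Frank (knave) says "Xander always lies" - this is FALSE (a lie) because Xander is a knight.
- Ivy (knave) says "Xander is a knave" - this is FALSE (a lie) because Xander is a knight.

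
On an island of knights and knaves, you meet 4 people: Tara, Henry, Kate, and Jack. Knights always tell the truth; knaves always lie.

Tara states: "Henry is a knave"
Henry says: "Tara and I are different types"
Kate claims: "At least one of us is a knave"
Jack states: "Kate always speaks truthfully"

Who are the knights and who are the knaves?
Tara is a knave.
Henry is a knight.
Kate is a knight.
Jack is a knight.

Verification:
- Tara (knave) says "Henry is a knave" - this is FALSE (a lie) because Henry is a knight.
- Henry (knight) says "Tara and I are different types" - this is TRUE because Henry is a knight and Tara is a knave.
- Kate (knight) says "At least one of us is a knave" - this is TRUE because Tara is a knave.
- Jack (knight) says "Kate always speaks truthfully" - this is TRUE because Kate is a knight.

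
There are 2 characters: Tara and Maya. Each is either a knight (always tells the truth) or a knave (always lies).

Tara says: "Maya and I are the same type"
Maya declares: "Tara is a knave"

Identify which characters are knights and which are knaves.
Tara is a knave.
Maya is a knight.

Verification:
- Tara (knave) says "Maya and I are the same type" - this is FALSE (a lie) because Tara is a knave and Maya is a knight.
- Maya (knight) says "Tara is a knave" - this is TRUE because Tara is a knave.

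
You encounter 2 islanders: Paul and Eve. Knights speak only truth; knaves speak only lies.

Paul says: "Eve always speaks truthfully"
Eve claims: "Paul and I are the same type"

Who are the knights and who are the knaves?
Paul is a knight.
Eve is a knight.

Verification:
- Paul (knight) says "Eve always speaks truthfully" - this is TRUE because Eve is a knight.
- Eve (knight) says "Paul and I are the same type" - this is TRUE because Eve is a knight and Paul is a knight.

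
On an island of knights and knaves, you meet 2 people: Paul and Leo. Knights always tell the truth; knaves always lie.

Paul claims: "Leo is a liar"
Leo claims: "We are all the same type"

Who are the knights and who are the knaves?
Paul is a knight.
Leo is a knave.

Verification:
- Paul (knight) says "Leo is a liar" - this is TRUE because Leo is a knave.
- Leo (knave) says "We are all the same type" - this is FALSE (a lie) because Paul is a knight and Leo is a knave.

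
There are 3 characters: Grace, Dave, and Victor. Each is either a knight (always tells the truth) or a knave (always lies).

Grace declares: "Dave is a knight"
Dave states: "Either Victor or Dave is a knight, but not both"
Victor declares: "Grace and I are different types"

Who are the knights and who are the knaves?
Grace is a knave.
Dave is a knave.
Victor is a knave.

Verification:
- Grace (knave) says "Dave is a knight" - this is FALSE (a lie) because Dave is a knave.
- Dave (knave) says "Either Victor or Dave is a knight, but not both" - this is FALSE (a lie) because Victor is a knave and Dave is a knave.
- Victor (knave) says "Grace and I are different types" - this is FALSE (a lie) because Victor is a knave and Grace is a knave.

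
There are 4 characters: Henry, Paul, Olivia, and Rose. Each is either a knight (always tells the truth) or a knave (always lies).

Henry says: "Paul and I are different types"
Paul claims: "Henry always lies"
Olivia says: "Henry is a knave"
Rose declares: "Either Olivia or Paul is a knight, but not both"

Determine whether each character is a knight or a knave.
Henry is a knight.
Paul is a knave.
Olivia is a knave.
Rose is a knave.

Verification:
- Henry (knight) says "Paul and I are different types" - this is TRUE because Henry is a knight and Paul is a knave.
- Paul (knave) says "Henry always lies" - this is FALSE (a lie) because Henry is a knight.
- Olivia (knave) says "Henry is a knave" - this is FALSE (a lie) because Henry is a knight.
- Rose (knave) says "Either Olivia or Paul is a knight, but not both" - this is FALSE (a lie) because Olivia is a knave and Paul is a knave.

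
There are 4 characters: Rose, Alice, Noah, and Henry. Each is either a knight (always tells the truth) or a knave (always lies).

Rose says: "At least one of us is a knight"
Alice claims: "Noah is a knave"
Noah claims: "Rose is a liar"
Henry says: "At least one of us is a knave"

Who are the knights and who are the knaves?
Rose is a knight.
Alice is a knight.
Noah is a knave.
Henry is a knight.

Verification:
- Rose (knight) says "At least one of us is a knight" - this is TRUE because Rose, Alice, and Henry are knights.
- Alice (knight) says "Noah is a knave" - this is TRUE because Noah is a knave.
- Noah (knave) says "Rose is a liar" - this is FALSE (a lie) because Rose is a knight.
- Henry (knight) says "At least one of us is a knave" - this is TRUE because Noah is a knave.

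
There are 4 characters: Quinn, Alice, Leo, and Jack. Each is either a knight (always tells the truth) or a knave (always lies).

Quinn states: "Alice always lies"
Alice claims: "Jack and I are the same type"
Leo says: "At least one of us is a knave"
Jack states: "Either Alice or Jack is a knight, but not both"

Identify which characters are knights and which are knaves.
Quinn is a knight.
Alice is a knave.
Leo is a knight.
Jack is a knight.

Verification:
- Quinn (knight) says "Alice always lies" - this is TRUE because Alice is a knave.
- Alice (knave) says "Jack and I are the same type" - this is FALSE (a lie) because Alice is a knave and Jack is a knight.
- Leo (knight) says "At least one of us is a knave" - this is TRUE because Alice is a knave.
- Jack (knight) says "Either Alice or Jack is a knight, but not both" - this is TRUE because Alice is a knave and Jack is a knight.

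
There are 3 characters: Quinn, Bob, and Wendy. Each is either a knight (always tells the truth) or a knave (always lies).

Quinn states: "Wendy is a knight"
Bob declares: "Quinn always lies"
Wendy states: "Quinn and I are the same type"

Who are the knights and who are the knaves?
Quinn is a knight.
Bob is a knave.
Wendy is a knight.

Verification:
- Quinn (knight) says "Wendy is a knight" - this is TRUE because Wendy is a knight.
- Bob (knave) says "Quinn always lies" - this is FALSE (a lie) because Quinn is a knight.
- Wendy (knight) says "Quinn and I are the same type" - this is TRUE because Wendy is a knight and Quinn is a knight.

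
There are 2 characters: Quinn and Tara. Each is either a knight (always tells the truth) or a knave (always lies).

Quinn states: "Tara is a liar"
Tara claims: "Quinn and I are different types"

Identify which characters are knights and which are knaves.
Quinn is a knave.
Tara is a knight.

Verification:
- Quinn (knave) says "Tara is a liar" - this is FALSE (a lie) because Tara is a knight.
- Tara (knight) says "Quinn and I are different types" - this is TRUE because Tara is a knight and Quinn is a knave.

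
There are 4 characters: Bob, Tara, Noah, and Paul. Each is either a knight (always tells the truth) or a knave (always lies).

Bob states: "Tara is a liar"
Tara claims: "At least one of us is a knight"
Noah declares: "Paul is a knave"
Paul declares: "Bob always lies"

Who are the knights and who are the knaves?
Bob is a knave.
Tara is a knight.
Noah is a knave.
Paul is a knight.

Verification:
- Bob (knave) says "Tara is a liar" - this is FALSE (a lie) because Tara is a knight.
- Tara (knight) says "At least one of us is a knight" - this is TRUE because Tara and Paul are knights.
- Noah (knave) says "Paul is a knave" - this is FALSE (a lie) because Paul is a knight.
- Paul (knight) says "Bob always lies" - this is TRUE because Bob is a knave.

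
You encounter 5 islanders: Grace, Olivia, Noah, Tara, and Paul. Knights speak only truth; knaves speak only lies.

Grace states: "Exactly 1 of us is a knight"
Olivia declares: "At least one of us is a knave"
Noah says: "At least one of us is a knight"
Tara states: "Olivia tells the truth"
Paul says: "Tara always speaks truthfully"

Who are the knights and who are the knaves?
Grace is a knave.
Olivia is a knight.
Noah is a knight.
Tara is a knight.
Paul is a knight.

Verification:
- Grace (knave) says "Exactly 1 of us is a knight" - this is FALSE (a lie) because there are 4 knights.
- Olivia (knight) says "At least one of us is a knave" - this is TRUE because Grace is a knave.
- Noah (knight) says "At least one of us is a knight" - this is TRUE because Olivia, Noah, Tara, and Paul are knights.
- Tara (knight) says "Olivia tells the truth" - this is TRUE because Olivia is a knight.
- Paul (knight) says "Tara always speaks truthfully" - this is TRUE because Tara is a knight.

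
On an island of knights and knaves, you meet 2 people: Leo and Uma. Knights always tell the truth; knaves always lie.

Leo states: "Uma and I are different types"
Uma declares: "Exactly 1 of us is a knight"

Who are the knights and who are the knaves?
Leo is a knave.
Uma is a knave.

Verification:
- Leo (knave) says "Uma and I are different types" - this is FALSE (a lie) because Leo is a knave and Uma is a knave.
- Uma (knave) says "Exactly 1 of us is a knight" - this is FALSE (a lie) because there are 0 knights.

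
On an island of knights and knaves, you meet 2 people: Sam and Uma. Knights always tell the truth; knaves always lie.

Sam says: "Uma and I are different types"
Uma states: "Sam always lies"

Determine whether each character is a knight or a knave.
Sam is a knight.
Uma is a knave.

Verification:
- Sam (knight) says "Uma and I are different types" - this is TRUE because Sam is a knight and Uma is a knave.
- Uma (knave) says "Sam always lies" - this is FALSE (a lie) because Sam is a knight.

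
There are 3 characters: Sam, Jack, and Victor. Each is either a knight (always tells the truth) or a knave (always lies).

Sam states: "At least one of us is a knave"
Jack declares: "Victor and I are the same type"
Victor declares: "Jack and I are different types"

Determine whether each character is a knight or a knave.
Sam is a knight.
Jack is a knave.
Victor is a knight.

Verification:
- Sam (knight) says "At least one of us is a knave" - this is TRUE because Jack is a knave.
- Jack (knave) says "Victor and I are the same type" - this is FALSE (a lie) because Jack is a knave and Victor is a knight.
- Victor (knight) says "Jack and I are different types" - this is TRUE because Victor is a knight and Jack is a knave.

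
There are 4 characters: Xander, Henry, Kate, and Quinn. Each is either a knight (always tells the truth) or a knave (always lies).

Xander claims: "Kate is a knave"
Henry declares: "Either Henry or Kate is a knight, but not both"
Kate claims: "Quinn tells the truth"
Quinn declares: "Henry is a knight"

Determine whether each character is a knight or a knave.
Xander is a knight.
Henry is a knave.
Kate is a knave.
Quinn is a knave.

Verification:
- Xander (knight) says "Kate is a knave" - this is TRUE because Kate is a knave.
- Henry (knave) says "Either Henry or Kate is a knight, but not both" - this is FALSE (a lie) because Henry is a knave and Kate is a knave.
- Kate (knave) says "Quinn tells the truth" - this is FALSE (a lie) because Quinn is a knave.
- Quinn (knave) says "Henry is a knight" - this is FALSE (a lie) because Henry is a knave.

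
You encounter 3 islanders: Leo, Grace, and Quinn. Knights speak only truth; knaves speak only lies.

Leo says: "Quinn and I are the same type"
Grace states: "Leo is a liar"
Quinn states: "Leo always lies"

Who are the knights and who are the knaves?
Leo is a knave.
Grace is a knight.
Quinn is a knight.

Verification:
- Leo (knave) says "Quinn and I are the same type" - this is FALSE (a lie) because Leo is a knave and Quinn is a knight.
- Grace (knight) says "Leo is a liar" - this is TRUE because Leo is a knave.
- Quinn (knight) says "Leo always lies" - this is TRUE because Leo is a knave.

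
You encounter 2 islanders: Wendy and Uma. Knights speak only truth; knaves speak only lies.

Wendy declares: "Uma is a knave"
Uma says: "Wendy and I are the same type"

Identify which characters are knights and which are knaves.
Wendy is a knight.
Uma is a knave.

Verification:
- Wendy (knight) says "Uma is a knave" - this is TRUE because Uma is a knave.
- Uma (knave) says "Wendy and I are the same type" - this is FALSE (a lie) because Uma is a knave and Wendy is a knight.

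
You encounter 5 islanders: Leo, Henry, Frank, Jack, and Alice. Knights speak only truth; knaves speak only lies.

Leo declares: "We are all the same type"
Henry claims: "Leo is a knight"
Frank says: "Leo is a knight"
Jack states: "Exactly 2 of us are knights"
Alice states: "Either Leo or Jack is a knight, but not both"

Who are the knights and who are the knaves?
Leo is a knave.
Henry is a knave.
Frank is a knave.
Jack is a knight.
Alice is a knight.

Verification:
- Leo (knave) says "We are all the same type" - this is FALSE (a lie) because Jack and Alice are knights and Leo, Henry, and Frank are knaves.
- Henry (knave) says "Leo is a knight" - this is FALSE (a lie) because Leo is a knave.
- Frank (knave) says "Leo is a knight" - this is FALSE (a lie) because Leo is a knave.
- Jack (knight) says "Exactly 2 of us are knights" - this is TRUE because there are 2 knights.
- Alice (knight) says "Either Leo or Jack is a knight, but not both" - this is TRUE because Leo is a knave and Jack is a knight.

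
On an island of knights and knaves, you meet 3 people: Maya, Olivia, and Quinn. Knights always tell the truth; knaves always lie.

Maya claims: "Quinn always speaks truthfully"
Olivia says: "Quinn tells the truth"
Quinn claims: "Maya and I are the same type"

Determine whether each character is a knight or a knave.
Maya is a knight.
Olivia is a knight.
Quinn is a knight.

Verification:
- Maya (knight) says "Quinn always speaks truthfully" - this is TRUE because Quinn is a knight.
- Olivia (knight) says "Quinn tells the truth" - this is TRUE because Quinn is a knight.
- Quinn (knight) says "Maya and I are the same type" - this is TRUE because Quinn is a knight and Maya is a knight.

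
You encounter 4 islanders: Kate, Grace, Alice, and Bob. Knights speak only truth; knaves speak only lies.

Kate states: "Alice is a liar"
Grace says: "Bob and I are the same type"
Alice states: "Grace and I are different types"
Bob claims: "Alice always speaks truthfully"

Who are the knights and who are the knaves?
Kate is a knave.
Grace is a knave.
Alice is a knight.
Bob is a knight.

Verification:
- Kate (knave) says "Alice is a liar" - this is FALSE (a lie) because Alice is a knight.
- Grace (knave) says "Bob and I are the same type" - this is FALSE (a lie) because Grace is a knave and Bob is a knight.
- Alice (knight) says "Grace and I are different types" - this is TRUE because Alice is a knight and Grace is a knave.
- Bob (knight) says "Alice always speaks truthfully" - this is TRUE because Alice is a knight.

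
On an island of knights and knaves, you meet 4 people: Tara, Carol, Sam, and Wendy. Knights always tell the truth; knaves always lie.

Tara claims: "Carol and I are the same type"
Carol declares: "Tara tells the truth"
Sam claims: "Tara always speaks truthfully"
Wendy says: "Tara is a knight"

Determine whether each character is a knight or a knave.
Tara is a knight.
Carol is a knight.
Sam is a knight.
Wendy is a knight.

Verification:
- Tara (knight) says "Carol and I are the same type" - this is TRUE because Tara is a knight and Carol is a knight.
- Carol (knight) says "Tara tells the truth" - this is TRUE because Tara is a knight.
- Sam (knight) says "Tara always speaks truthfully" - this is TRUE because Tara is a knight.
- Wendy (knight) says "Tara is a knight" - this is TRUE because Tara is a knight.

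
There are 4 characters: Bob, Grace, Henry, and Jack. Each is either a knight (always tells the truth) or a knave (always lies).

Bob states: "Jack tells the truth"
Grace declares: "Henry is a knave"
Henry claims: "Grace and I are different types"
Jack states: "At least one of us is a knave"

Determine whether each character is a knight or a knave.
Bob is a knight.
Grace is a knave.
Henry is a knight.
Jack is a knight.

Verification:
- Bob (knight) says "Jack tells the truth" - this is TRUE because Jack is a knight.
- Grace (knave) says "Henry is a knave" - this is FALSE (a lie) because Henry is a knight.
- Henry (knight) says "Grace and I are different types" - this is TRUE because Henry is a knight and Grace is a knave.
- Jack (knight) says "At least one of us is a knave" - this is TRUE because Grace is a knave.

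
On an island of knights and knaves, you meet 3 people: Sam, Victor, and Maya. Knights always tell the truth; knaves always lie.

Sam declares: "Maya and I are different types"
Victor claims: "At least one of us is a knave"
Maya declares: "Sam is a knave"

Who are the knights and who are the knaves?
Sam is a knight.
Victor is a knight.
Maya is a knave.

Verification:
- Sam (knight) says "Maya and I are different types" - this is TRUE because Sam is a knight and Maya is a knave.
- Victor (knight) says "At least one of us is a knave" - this is TRUE because Maya is a knave.
- Maya (knave) says "Sam is a knave" - this is FALSE (a lie) because Sam is a knight.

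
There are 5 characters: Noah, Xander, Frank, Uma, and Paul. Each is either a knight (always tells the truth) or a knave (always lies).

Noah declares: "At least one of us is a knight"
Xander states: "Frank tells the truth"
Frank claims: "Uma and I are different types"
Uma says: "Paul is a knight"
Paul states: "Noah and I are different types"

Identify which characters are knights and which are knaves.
Noah is a knave.
Xander is a knave.
Frank is a knave.
Uma is a knave.
Paul is a knave.

Verification:
- Noah (knave) says "At least one of us is a knight" - this is FALSE (a lie) because no one is a knight.
- Xander (knave) says "Frank tells the truth" - this is FALSE (a lie) because Frank is a knave.
- Frank (knave) says "Uma and I are different types" - this is FALSE (a lie) because Frank is a knave and Uma is a knave.
- Uma (knave) says "Paul is a knight" - this is FALSE (a lie) because Paul is a knave.
- Paul (knave) says "Noah and I are different types" - this is FALSE (a lie) because Paul is a knave and Noah is a knave.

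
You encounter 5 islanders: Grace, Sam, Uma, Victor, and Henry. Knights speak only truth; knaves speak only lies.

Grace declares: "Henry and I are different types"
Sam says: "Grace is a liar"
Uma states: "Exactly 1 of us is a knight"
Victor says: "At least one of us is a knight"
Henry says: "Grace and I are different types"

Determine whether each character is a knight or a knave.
Grace is a knave.
Sam is a knight.
Uma is a knave.
Victor is a knight.
Henry is a knave.

Verification:
- Grace (knave) says "Henry and I are different types" - this is FALSE (a lie) because Grace is a knave and Henry is a knave.
- Sam (knight) says "Grace is a liar" - this is TRUE because Grace is a knave.
- Uma (knave) says "Exactly 1 of us is a knight" - this is FALSE (a lie) because there are 2 knights.
- Victor (knight) says "At least one of us is a knight" - this is TRUE because Sam and Victor are knights.
- Henry (knave) says "Grace and I are different types" - this is FALSE (a lie) because Henry is a knave and Grace is a knave.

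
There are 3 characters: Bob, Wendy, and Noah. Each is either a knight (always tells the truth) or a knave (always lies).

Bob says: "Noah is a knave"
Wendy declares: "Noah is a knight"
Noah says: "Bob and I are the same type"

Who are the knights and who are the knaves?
Bob is a knight.
Wendy is a knave.
Noah is a knave.

Verification:
- Bob (knight) says "Noah is a knave" - this is TRUE because Noah is a knave.
- Wendy (knave) says "Noah is a knight" - this is FALSE (a lie) because Noah is a knave.
- Noah (knave) says "Bob and I are the same type" - this is FALSE (a lie) because Noah is a knave and Bob is a knight.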